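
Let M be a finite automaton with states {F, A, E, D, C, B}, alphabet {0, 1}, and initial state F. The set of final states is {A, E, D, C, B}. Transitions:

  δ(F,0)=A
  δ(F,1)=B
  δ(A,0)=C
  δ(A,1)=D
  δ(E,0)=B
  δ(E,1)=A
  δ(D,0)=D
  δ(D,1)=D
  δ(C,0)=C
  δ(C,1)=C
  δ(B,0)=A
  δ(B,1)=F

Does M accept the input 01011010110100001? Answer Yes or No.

start at F
read '0': F → A
read '1': A → D
read '0': D → D
read '1': D → D
read '1': D → D
read '0': D → D
read '1': D → D
read '0': D → D
read '1': D → D
read '1': D → D
read '0': D → D
read '1': D → D
read '0': D → D
read '0': D → D
read '0': D → D
read '0': D → D
read '1': D → D
End state D is accepting.

Yes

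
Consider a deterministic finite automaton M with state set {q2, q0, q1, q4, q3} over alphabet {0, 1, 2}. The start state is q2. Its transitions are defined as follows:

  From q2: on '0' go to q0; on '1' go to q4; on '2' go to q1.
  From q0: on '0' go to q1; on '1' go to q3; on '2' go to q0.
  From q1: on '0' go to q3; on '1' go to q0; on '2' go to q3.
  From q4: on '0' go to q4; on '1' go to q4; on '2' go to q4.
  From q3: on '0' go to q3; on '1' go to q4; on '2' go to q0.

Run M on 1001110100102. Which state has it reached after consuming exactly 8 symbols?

start at q2
read '1': q2 → q4
read '0': q4 → q4
read '0': q4 → q4
read '1': q4 → q4
read '1': q4 → q4
read '1': q4 → q4
read '0': q4 → q4
read '1': q4 → q4
After 8 symbols: q4.

q4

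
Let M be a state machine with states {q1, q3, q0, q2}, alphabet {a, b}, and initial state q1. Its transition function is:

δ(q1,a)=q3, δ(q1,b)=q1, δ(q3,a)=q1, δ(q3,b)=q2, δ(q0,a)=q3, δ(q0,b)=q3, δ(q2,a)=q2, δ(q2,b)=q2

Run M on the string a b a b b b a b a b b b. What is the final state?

q1 → q3 → q2 → q2 → q2 → q2 → q2 → q2 → q2 → q2 → q2 → q2 → q2

q2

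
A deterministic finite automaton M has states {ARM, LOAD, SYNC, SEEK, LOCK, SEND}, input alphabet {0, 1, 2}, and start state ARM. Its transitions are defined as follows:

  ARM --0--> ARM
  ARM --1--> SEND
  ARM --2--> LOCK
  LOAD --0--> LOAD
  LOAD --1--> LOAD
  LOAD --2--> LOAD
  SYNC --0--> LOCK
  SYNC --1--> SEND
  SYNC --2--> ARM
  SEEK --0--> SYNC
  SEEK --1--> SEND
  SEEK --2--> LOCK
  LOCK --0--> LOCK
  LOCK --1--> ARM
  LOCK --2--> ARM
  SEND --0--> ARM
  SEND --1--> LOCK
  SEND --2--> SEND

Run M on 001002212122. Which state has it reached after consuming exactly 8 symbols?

SEND

Trace: ARM -0-> ARM -0-> ARM -1-> SEND -0-> ARM -0-> ARM -2-> LOCK -2-> ARM -1-> SEND
After 8 symbols: SEND.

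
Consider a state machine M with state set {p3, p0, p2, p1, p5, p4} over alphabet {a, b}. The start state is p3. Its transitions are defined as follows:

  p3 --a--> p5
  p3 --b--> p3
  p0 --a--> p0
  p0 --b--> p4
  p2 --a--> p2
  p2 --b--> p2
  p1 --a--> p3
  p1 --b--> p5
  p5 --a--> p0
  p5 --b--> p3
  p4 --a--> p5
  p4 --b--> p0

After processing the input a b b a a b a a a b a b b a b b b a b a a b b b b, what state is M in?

p0

p3 → p5 → p3 → p3 → p5 → p0 → p4 → p5 → p0 → p0 → p4 → p5 → p3 → p3 → p5 → p3 → p3 → p3 → p5 → p3 → p5 → p0 → p4 → p0 → p4 → p0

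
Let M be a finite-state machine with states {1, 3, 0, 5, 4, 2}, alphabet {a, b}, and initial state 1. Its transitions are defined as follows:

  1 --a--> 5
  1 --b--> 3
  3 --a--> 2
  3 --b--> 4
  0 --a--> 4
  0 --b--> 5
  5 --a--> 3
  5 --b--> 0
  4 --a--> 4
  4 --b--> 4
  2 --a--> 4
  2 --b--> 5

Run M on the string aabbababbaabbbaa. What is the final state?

start at 1
read 'a': 1 → 5
read 'a': 5 → 3
read 'b': 3 → 4
read 'b': 4 → 4
read 'a': 4 → 4
read 'b': 4 → 4
read 'a': 4 → 4
read 'b': 4 → 4
read 'b': 4 → 4
read 'a': 4 → 4
read 'a': 4 → 4
read 'b': 4 → 4
read 'b': 4 → 4
read 'b': 4 → 4
read 'a': 4 → 4
read 'a': 4 → 4

4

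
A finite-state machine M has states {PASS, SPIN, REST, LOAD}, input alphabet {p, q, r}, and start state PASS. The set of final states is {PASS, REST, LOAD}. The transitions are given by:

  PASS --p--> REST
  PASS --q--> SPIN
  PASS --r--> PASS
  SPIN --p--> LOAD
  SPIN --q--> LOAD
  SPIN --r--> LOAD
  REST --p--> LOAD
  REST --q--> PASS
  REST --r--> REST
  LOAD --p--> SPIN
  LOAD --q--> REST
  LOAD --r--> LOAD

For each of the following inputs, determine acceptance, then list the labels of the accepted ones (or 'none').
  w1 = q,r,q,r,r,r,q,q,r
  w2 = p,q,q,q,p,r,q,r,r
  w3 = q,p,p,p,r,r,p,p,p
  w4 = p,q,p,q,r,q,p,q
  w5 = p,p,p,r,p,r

w1: PASS → SPIN → LOAD → REST → REST → REST → REST → PASS → SPIN → LOAD  → end LOAD, accepted
w2: PASS → REST → PASS → SPIN → LOAD → SPIN → LOAD → REST → REST → REST  → end REST, accepted
w3: PASS → SPIN → LOAD → SPIN → LOAD → LOAD → LOAD → SPIN → LOAD → SPIN  → end SPIN, rejected
w4: PASS → REST → PASS → REST → PASS → PASS → SPIN → LOAD → REST  → end REST, accepted
w5: PASS → REST → LOAD → SPIN → LOAD → SPIN → LOAD  → end LOAD, accepted

w1, w2, w4, w5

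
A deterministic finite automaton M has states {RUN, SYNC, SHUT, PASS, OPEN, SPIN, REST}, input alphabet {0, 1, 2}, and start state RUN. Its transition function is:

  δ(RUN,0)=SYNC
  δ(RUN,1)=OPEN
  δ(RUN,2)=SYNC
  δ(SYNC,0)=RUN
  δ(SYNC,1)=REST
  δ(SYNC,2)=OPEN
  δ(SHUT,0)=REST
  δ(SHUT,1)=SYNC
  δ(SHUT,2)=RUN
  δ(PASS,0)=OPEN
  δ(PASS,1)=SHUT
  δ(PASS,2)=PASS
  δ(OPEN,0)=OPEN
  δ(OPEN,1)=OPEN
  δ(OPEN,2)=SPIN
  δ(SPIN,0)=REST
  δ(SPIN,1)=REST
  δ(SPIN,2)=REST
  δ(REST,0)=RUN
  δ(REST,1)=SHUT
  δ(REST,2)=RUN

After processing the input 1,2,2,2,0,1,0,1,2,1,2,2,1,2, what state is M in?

start at RUN
read '1': RUN → OPEN
read '2': OPEN → SPIN
read '2': SPIN → REST
read '2': REST → RUN
read '0': RUN → SYNC
read '1': SYNC → REST
read '0': REST → RUN
read '1': RUN → OPEN
read '2': OPEN → SPIN
read '1': SPIN → REST
read '2': REST → RUN
read '2': RUN → SYNC
read '1': SYNC → REST
read '2': REST → RUN

RUN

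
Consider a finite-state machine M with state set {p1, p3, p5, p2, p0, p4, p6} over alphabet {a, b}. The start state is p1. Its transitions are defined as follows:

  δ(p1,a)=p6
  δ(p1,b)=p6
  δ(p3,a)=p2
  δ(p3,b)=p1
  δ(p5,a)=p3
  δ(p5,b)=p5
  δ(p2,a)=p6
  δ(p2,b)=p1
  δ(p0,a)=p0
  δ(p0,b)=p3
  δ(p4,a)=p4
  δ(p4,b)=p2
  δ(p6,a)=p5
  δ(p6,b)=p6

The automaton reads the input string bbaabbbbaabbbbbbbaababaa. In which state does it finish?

p3

p1 → p6 → p6 → p5 → p3 → p1 → p6 → p6 → p6 → p5 → p3 → p1 → p6 → p6 → p6 → p6 → p6 → p6 → p5 → p3 → p1 → p6 → p6 → p5 → p3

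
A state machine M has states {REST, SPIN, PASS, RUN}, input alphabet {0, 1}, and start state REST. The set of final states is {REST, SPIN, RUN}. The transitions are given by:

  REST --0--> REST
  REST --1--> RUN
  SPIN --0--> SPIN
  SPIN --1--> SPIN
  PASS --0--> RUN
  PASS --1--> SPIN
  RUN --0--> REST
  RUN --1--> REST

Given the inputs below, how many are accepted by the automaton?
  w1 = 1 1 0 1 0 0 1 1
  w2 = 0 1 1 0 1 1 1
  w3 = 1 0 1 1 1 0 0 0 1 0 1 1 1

w1:
  start at REST
  read '1': REST → RUN
  read '1': RUN → REST
  read '0': REST → REST
  read '1': REST → RUN
  read '0': RUN → REST
  read '0': REST → REST
  read '1': REST → RUN
  read '1': RUN → REST
  end REST, accepted
w2:
  start at REST
  read '0': REST → REST
  read '1': REST → RUN
  read '1': RUN → REST
  read '0': REST → REST
  read '1': REST → RUN
  read '1': RUN → REST
  read '1': REST → RUN
  end RUN, accepted
w3:
  start at REST
  read '1': REST → RUN
  read '0': RUN → REST
  read '1': REST → RUN
  read '1': RUN → REST
  read '1': REST → RUN
  read '0': RUN → REST
  read '0': REST → REST
  read '0': REST → REST
  read '1': REST → RUN
  read '0': RUN → REST
  read '1': REST → RUN
  read '1': RUN → REST
  read '1': REST → RUN
  end RUN, accepted

3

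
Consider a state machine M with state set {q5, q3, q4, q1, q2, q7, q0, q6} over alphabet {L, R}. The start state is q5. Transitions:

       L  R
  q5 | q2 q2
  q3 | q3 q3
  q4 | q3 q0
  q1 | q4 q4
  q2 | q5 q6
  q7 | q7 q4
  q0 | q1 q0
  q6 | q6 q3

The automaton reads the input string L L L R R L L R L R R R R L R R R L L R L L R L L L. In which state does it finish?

q5 → q2 → q5 → q2 → q6 → q3 → q3 → q3 → q3 → q3 → q3 → q3 → q3 → q3 → q3 → q3 → q3 → q3 → q3 → q3 → q3 → q3 → q3 → q3 → q3 → q3 → q3

q3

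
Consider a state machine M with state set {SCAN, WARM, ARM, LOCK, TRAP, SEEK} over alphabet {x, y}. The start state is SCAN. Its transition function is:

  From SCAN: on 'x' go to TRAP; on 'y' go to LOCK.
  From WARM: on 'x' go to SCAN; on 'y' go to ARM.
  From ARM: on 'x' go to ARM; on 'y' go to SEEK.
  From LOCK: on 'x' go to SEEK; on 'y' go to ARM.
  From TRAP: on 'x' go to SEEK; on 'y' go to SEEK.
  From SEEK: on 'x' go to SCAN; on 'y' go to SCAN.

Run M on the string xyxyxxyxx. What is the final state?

SCAN

SCAN → TRAP → SEEK → SCAN → LOCK → SEEK → SCAN → LOCK → SEEK → SCAN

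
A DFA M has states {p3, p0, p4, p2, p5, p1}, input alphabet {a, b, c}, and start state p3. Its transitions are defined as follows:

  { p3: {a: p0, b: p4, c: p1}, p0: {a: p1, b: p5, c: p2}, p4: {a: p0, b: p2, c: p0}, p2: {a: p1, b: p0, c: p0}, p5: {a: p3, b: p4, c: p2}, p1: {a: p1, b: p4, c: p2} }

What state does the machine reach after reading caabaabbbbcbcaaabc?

p0

start at p3
read 'c': p3 → p1
read 'a': p1 → p1
read 'a': p1 → p1
read 'b': p1 → p4
read 'a': p4 → p0
read 'a': p0 → p1
read 'b': p1 → p4
read 'b': p4 → p2
read 'b': p2 → p0
read 'b': p0 → p5
read 'c': p5 → p2
read 'b': p2 → p0
read 'c': p0 → p2
read 'a': p2 → p1
read 'a': p1 → p1
read 'a': p1 → p1
read 'b': p1 → p4
read 'c': p4 → p0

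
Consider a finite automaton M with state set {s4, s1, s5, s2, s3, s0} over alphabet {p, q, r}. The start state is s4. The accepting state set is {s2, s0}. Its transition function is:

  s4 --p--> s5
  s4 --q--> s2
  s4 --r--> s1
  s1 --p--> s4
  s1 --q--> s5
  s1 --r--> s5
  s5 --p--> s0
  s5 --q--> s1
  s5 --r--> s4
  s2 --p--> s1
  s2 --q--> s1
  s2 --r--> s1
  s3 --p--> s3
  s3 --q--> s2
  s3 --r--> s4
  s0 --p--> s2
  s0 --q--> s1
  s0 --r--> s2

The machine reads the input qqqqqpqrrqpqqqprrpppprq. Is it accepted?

No

Trace: s4 -q-> s2 -q-> s1 -q-> s5 -q-> s1 -q-> s5 -p-> s0 -q-> s1 -r-> s5 -r-> s4 -q-> s2 -p-> s1 -q-> s5 -q-> s1 -q-> s5 -p-> s0 -r-> s2 -r-> s1 -p-> s4 -p-> s5 -p-> s0 -p-> s2 -r-> s1 -q-> s5
End state s5 is not accepting.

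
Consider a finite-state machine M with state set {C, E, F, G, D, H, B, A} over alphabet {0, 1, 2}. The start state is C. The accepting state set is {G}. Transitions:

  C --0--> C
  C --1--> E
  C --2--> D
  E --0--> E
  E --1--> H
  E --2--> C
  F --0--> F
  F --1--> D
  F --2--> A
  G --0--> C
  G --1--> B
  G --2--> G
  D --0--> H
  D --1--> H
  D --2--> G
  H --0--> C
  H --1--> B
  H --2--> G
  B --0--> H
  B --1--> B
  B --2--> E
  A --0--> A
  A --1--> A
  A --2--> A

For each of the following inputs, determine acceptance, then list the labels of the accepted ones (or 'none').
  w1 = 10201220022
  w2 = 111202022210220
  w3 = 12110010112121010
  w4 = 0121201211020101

w1: Trace: C -1-> E -0-> E -2-> C -0-> C -1-> E -2-> C -2-> D -0-> H -0-> C -2-> D -2-> G  → end G, accepted
w2: Trace: C -1-> E -1-> H -1-> B -2-> E -0-> E -2-> C -0-> C -2-> D -2-> G -2-> G -1-> B -0-> H -2-> G -2-> G -0-> C  → end C, rejected
w3: Trace: C -1-> E -2-> C -1-> E -1-> H -0-> C -0-> C -1-> E -0-> E -1-> H -1-> B -2-> E -1-> H -2-> G -1-> B -0-> H -1-> B -0-> H  → end H, rejected
w4: Trace: C -0-> C -1-> E -2-> C -1-> E -2-> C -0-> C -1-> E -2-> C -1-> E -1-> H -0-> C -2-> D -0-> H -1-> B -0-> H -1-> B  → end B, rejected

w1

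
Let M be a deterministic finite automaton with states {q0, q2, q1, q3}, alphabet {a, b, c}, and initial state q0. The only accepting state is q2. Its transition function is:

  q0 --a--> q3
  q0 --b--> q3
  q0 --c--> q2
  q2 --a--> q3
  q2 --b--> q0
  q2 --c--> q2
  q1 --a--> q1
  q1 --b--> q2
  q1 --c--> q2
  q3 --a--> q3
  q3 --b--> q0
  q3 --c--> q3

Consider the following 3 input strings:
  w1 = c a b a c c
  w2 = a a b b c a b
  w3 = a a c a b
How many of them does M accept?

0

w1:
  start at q0
  read 'c': q0 → q2
  read 'a': q2 → q3
  read 'b': q3 → q0
  read 'a': q0 → q3
  read 'c': q3 → q3
  read 'c': q3 → q3
  end q3, rejected
w2:
  start at q0
  read 'a': q0 → q3
  read 'a': q3 → q3
  read 'b': q3 → q0
  read 'b': q0 → q3
  read 'c': q3 → q3
  read 'a': q3 → q3
  read 'b': q3 → q0
  end q0, rejected
w3:
  start at q0
  read 'a': q0 → q3
  read 'a': q3 → q3
  read 'c': q3 → q3
  read 'a': q3 → q3
  read 'b': q3 → q0
  end q0, rejected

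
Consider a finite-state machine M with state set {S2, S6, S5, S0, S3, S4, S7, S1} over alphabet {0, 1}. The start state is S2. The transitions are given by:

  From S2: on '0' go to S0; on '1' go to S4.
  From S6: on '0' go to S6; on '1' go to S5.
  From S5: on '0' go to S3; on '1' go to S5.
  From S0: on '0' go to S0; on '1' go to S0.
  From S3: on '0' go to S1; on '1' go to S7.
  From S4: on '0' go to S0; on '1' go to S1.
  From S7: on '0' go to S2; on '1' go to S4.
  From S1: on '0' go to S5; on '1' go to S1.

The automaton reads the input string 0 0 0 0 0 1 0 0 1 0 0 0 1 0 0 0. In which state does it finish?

start at S2
read '0': S2 → S0
read '0': S0 → S0
read '0': S0 → S0
read '0': S0 → S0
read '0': S0 → S0
read '1': S0 → S0
read '0': S0 → S0
read '0': S0 → S0
read '1': S0 → S0
read '0': S0 → S0
read '0': S0 → S0
read '0': S0 → S0
read '1': S0 → S0
read '0': S0 → S0
read '0': S0 → S0
read '0': S0 → S0

S0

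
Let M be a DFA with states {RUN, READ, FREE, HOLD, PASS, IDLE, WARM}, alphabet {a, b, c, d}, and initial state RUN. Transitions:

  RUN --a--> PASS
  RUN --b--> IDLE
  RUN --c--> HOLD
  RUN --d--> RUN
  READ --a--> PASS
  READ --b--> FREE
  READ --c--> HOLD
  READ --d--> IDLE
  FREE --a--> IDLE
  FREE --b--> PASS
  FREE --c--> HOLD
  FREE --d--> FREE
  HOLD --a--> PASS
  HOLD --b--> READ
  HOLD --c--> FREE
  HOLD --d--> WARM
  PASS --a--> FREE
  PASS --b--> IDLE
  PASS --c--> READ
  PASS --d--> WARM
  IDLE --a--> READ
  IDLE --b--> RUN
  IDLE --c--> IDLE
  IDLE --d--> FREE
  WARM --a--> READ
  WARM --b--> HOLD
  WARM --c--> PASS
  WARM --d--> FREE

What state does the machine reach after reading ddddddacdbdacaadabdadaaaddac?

start at RUN
read 'd': RUN → RUN
read 'd': RUN → RUN
read 'd': RUN → RUN
read 'd': RUN → RUN
read 'd': RUN → RUN
read 'd': RUN → RUN
read 'a': RUN → PASS
read 'c': PASS → READ
read 'd': READ → IDLE
read 'b': IDLE → RUN
read 'd': RUN → RUN
read 'a': RUN → PASS
read 'c': PASS → READ
read 'a': READ → PASS
read 'a': PASS → FREE
read 'd': FREE → FREE
read 'a': FREE → IDLE
read 'b': IDLE → RUN
read 'd': RUN → RUN
read 'a': RUN → PASS
read 'd': PASS → WARM
read 'a': WARM → READ
read 'a': READ → PASS
read 'a': PASS → FREE
read 'd': FREE → FREE
read 'd': FREE → FREE
read 'a': FREE → IDLE
read 'c': IDLE → IDLE

IDLE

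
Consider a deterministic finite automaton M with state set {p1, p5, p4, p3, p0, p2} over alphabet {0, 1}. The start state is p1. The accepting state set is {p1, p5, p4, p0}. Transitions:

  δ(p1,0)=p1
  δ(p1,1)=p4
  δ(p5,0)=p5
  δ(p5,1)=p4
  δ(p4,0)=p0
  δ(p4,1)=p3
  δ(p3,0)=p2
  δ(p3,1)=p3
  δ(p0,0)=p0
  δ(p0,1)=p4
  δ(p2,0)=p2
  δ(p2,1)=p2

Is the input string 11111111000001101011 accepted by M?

Trace: p1 -1-> p4 -1-> p3 -1-> p3 -1-> p3 -1-> p3 -1-> p3 -1-> p3 -1-> p3 -0-> p2 -0-> p2 -0-> p2 -0-> p2 -0-> p2 -1-> p2 -1-> p2 -0-> p2 -1-> p2 -0-> p2 -1-> p2 -1-> p2
End state p2 is not accepting.

No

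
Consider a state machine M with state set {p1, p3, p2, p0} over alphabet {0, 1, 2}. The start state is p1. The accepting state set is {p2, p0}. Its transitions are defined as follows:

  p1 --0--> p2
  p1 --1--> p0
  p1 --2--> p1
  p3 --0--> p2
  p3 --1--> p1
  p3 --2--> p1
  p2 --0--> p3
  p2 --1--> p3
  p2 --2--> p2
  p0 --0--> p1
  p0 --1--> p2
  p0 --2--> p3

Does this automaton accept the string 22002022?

Yes

Trace: p1 -2-> p1 -2-> p1 -0-> p2 -0-> p3 -2-> p1 -0-> p2 -2-> p2 -2-> p2
End state p2 is accepting.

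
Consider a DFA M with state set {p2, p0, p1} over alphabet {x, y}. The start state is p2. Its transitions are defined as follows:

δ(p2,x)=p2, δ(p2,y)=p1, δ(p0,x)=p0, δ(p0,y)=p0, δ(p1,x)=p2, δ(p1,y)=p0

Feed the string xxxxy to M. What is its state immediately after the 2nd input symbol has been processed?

p2

start at p2
read 'x': p2 → p2
read 'x': p2 → p2
After 2 symbols: p2.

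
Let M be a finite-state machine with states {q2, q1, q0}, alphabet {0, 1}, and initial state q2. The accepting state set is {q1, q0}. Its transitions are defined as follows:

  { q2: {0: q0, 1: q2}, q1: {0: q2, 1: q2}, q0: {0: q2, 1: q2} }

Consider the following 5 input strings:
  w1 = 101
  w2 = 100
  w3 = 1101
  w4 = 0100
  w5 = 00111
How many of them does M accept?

0

w1:
  start at q2
  read '1': q2 → q2
  read '0': q2 → q0
  read '1': q0 → q2
  end q2, rejected
w2:
  start at q2
  read '1': q2 → q2
  read '0': q2 → q0
  read '0': q0 → q2
  end q2, rejected
w3:
  start at q2
  read '1': q2 → q2
  read '1': q2 → q2
  read '0': q2 → q0
  read '1': q0 → q2
  end q2, rejected
w4:
  start at q2
  read '0': q2 → q0
  read '1': q0 → q2
  read '0': q2 → q0
  read '0': q0 → q2
  end q2, rejected
w5:
  start at q2
  read '0': q2 → q0
  read '0': q0 → q2
  read '1': q2 → q2
  read '1': q2 → q2
  read '1': q2 → q2
  end q2, rejected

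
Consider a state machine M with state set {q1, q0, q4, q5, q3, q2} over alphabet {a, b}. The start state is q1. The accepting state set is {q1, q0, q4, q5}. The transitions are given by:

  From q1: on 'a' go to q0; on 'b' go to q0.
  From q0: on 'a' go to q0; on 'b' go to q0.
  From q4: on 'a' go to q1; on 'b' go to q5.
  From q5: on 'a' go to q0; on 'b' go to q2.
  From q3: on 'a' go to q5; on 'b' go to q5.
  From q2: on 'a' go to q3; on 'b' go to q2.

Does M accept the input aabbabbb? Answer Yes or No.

q1 → q0 → q0 → q0 → q0 → q0 → q0 → q0 → q0
End state q0 is accepting.

Yes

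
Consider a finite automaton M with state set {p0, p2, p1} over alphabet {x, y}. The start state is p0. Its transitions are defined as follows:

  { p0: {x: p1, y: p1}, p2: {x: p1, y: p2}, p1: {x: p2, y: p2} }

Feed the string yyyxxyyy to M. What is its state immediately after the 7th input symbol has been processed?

p2

Trace: p0 -y-> p1 -y-> p2 -y-> p2 -x-> p1 -x-> p2 -y-> p2 -y-> p2
After 7 symbols: p2.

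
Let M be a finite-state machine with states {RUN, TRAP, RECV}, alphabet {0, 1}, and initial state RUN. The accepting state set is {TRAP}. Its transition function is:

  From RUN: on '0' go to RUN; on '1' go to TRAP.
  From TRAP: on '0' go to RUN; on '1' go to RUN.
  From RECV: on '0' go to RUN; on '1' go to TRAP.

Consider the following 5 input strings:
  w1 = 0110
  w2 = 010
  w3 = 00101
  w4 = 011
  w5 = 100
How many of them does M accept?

1

w1:
  start at RUN
  read '0': RUN → RUN
  read '1': RUN → TRAP
  read '1': TRAP → RUN
  read '0': RUN → RUN
  end RUN, rejected
w2:
  start at RUN
  read '0': RUN → RUN
  read '1': RUN → TRAP
  read '0': TRAP → RUN
  end RUN, rejected
w3:
  start at RUN
  read '0': RUN → RUN
  read '0': RUN → RUN
  read '1': RUN → TRAP
  read '0': TRAP → RUN
  read '1': RUN → TRAP
  end TRAP, accepted
w4:
  start at RUN
  read '0': RUN → RUN
  read '1': RUN → TRAP
  read '1': TRAP → RUN
  end RUN, rejected
w5:
  start at RUN
  read '1': RUN → TRAP
  read '0': TRAP → RUN
  read '0': RUN → RUN
  end RUN, rejected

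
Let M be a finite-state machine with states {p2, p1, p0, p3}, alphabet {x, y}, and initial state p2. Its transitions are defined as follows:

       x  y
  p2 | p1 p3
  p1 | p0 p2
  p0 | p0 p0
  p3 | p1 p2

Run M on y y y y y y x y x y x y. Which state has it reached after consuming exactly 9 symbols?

p1

p2 → p3 → p2 → p3 → p2 → p3 → p2 → p1 → p2 → p1
After 9 symbols: p1.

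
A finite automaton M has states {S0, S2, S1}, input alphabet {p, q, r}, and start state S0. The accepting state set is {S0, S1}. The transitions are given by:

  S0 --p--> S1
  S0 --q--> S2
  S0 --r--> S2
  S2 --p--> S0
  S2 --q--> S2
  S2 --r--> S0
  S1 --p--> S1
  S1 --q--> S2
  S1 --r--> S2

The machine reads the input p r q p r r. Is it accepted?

Yes

Trace: S0 -p-> S1 -r-> S2 -q-> S2 -p-> S0 -r-> S2 -r-> S0
End state S0 is accepting.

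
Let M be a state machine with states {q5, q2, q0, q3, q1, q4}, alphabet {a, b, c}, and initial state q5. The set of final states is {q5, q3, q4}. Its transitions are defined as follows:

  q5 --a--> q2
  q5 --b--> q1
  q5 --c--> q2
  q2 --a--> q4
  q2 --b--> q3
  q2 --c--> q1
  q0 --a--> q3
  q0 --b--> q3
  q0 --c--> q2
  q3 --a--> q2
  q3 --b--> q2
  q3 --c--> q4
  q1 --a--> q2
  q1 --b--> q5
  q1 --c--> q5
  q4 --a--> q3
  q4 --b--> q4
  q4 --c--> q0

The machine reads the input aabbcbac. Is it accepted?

No

q5 → q2 → q4 → q4 → q4 → q0 → q3 → q2 → q1
End state q1 is not accepting.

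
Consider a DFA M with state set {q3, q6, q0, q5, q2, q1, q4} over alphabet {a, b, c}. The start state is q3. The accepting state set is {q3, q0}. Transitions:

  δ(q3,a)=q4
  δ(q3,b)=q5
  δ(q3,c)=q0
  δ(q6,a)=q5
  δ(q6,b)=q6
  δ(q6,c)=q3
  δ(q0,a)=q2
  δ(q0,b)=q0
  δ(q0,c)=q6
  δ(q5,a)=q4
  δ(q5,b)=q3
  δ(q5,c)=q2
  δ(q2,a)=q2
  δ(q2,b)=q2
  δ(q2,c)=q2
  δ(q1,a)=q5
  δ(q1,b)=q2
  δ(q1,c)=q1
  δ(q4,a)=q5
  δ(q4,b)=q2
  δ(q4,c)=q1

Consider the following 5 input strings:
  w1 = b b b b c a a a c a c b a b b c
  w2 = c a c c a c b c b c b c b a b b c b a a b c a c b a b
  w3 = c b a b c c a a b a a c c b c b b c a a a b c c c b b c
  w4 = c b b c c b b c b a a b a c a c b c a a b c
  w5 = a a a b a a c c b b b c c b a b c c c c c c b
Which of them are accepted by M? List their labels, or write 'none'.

none

w1: q3 → q5 → q3 → q5 → q3 → q0 → q2 → q2 → q2 → q2 → q2 → q2 → q2 → q2 → q2 → q2 → q2  → end q2, rejected
w2: q3 → q0 → q2 → q2 → q2 → q2 → q2 → q2 → q2 → q2 → q2 → q2 → q2 → q2 → q2 → q2 → q2 → q2 → q2 → q2 → q2 → q2 → q2 → q2 → q2 → q2 → q2 → q2  → end q2, rejected
w3: q3 → q0 → q0 → q2 → q2 → q2 → q2 → q2 → q2 → q2 → q2 → q2 → q2 → q2 → q2 → q2 → q2 → q2 → q2 → q2 → q2 → q2 → q2 → q2 → q2 → q2 → q2 → q2 → q2  → end q2, rejected
w4: q3 → q0 → q0 → q0 → q6 → q3 → q5 → q3 → q0 → q0 → q2 → q2 → q2 → q2 → q2 → q2 → q2 → q2 → q2 → q2 → q2 → q2 → q2  → end q2, rejected
w5: q3 → q4 → q5 → q4 → q2 → q2 → q2 → q2 → q2 → q2 → q2 → q2 → q2 → q2 → q2 → q2 → q2 → q2 → q2 → q2 → q2 → q2 → q2 → q2  → end q2, rejected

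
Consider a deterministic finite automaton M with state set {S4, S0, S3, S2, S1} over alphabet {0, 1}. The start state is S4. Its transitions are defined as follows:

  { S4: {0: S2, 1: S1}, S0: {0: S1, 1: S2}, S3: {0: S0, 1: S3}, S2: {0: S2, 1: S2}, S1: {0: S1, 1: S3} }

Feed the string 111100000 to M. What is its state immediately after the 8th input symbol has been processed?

S1

Trace: S4 -1-> S1 -1-> S3 -1-> S3 -1-> S3 -0-> S0 -0-> S1 -0-> S1 -0-> S1
After 8 symbols: S1.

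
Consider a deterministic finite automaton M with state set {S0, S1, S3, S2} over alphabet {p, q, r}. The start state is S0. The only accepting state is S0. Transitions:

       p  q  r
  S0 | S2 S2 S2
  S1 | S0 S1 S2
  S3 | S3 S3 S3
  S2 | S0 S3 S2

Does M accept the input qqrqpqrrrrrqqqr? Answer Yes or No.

start at S0
read 'q': S0 → S2
read 'q': S2 → S3
read 'r': S3 → S3
read 'q': S3 → S3
read 'p': S3 → S3
read 'q': S3 → S3
read 'r': S3 → S3
read 'r': S3 → S3
read 'r': S3 → S3
read 'r': S3 → S3
read 'r': S3 → S3
read 'q': S3 → S3
read 'q': S3 → S3
read 'q': S3 → S3
read 'r': S3 → S3
End state S3 is not accepting.

No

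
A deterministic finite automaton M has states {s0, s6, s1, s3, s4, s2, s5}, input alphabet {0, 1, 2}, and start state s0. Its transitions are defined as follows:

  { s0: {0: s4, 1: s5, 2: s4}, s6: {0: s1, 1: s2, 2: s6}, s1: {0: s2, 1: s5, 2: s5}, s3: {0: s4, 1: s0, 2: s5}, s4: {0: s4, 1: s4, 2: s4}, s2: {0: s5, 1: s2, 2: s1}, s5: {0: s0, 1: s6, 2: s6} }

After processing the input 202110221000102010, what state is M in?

s4

s0 → s4 → s4 → s4 → s4 → s4 → s4 → s4 → s4 → s4 → s4 → s4 → s4 → s4 → s4 → s4 → s4 → s4 → s4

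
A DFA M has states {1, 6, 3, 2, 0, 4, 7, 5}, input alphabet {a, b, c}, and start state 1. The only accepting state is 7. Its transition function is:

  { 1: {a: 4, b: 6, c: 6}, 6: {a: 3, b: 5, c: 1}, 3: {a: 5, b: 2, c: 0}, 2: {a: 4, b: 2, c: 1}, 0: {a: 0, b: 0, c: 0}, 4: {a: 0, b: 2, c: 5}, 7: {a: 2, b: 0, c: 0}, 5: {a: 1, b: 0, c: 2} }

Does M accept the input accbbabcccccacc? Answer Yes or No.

No

Trace: 1 -a-> 4 -c-> 5 -c-> 2 -b-> 2 -b-> 2 -a-> 4 -b-> 2 -c-> 1 -c-> 6 -c-> 1 -c-> 6 -c-> 1 -a-> 4 -c-> 5 -c-> 2
End state 2 is not accepting.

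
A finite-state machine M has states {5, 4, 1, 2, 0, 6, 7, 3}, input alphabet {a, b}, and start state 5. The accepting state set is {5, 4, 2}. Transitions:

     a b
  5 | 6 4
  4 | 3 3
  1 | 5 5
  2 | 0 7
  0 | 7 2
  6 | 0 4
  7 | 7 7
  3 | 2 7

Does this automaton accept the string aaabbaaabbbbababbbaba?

No

5 → 6 → 0 → 7 → 7 → 7 → 7 → 7 → 7 → 7 → 7 → 7 → 7 → 7 → 7 → 7 → 7 → 7 → 7 → 7 → 7 → 7
End state 7 is not accepting.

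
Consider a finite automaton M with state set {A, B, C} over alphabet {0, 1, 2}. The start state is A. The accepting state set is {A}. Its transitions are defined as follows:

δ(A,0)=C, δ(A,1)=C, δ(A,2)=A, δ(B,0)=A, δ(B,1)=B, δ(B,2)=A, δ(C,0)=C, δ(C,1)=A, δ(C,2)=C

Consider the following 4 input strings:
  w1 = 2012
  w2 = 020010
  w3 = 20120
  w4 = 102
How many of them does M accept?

1

w1: A → A → C → A → A  → end A, accepted
w2: A → C → C → C → C → A → C  → end C, rejected
w3: A → A → C → A → A → C  → end C, rejected
w4: A → C → C → C  → end C, rejected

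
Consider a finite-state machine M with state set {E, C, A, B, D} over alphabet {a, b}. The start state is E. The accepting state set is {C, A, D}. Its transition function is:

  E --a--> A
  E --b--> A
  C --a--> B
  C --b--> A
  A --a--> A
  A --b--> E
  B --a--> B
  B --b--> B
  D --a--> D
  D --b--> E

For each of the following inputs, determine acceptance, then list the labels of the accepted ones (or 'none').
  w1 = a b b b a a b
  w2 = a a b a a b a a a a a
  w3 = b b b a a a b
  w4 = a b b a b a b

w1: E → A → E → A → E → A → A → E  → end E, rejected
w2: E → A → A → E → A → A → E → A → A → A → A → A  → end A, accepted
w3: E → A → E → A → A → A → A → E  → end E, rejected
w4: E → A → E → A → A → E → A → E  → end E, rejected

w2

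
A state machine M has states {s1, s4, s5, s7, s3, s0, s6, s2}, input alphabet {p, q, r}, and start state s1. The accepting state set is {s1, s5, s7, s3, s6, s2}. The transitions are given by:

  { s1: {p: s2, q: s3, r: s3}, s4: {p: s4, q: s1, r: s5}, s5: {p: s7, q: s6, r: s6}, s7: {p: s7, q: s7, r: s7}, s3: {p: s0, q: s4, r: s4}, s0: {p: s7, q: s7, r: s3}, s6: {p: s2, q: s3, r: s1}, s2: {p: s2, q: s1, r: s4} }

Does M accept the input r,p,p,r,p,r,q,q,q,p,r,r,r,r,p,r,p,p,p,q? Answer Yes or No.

Yes

Trace: s1 -r-> s3 -p-> s0 -p-> s7 -r-> s7 -p-> s7 -r-> s7 -q-> s7 -q-> s7 -q-> s7 -p-> s7 -r-> s7 -r-> s7 -r-> s7 -r-> s7 -p-> s7 -r-> s7 -p-> s7 -p-> s7 -p-> s7 -q-> s7
End state s7 is accepting.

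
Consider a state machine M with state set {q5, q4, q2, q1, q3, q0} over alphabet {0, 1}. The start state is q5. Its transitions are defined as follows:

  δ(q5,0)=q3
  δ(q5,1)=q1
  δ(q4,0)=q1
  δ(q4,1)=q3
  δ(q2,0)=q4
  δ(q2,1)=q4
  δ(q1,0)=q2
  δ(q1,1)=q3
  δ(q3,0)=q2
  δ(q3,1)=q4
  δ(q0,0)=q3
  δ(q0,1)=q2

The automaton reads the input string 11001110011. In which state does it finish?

q4

q5 → q1 → q3 → q2 → q4 → q3 → q4 → q3 → q2 → q4 → q3 → q4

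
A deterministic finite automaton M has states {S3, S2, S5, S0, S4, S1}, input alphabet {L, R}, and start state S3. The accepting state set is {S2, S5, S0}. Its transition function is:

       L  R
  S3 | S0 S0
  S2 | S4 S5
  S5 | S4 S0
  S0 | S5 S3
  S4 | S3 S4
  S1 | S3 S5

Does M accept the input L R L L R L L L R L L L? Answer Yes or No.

No

Trace: S3 -L-> S0 -R-> S3 -L-> S0 -L-> S5 -R-> S0 -L-> S5 -L-> S4 -L-> S3 -R-> S0 -L-> S5 -L-> S4 -L-> S3
End state S3 is not accepting.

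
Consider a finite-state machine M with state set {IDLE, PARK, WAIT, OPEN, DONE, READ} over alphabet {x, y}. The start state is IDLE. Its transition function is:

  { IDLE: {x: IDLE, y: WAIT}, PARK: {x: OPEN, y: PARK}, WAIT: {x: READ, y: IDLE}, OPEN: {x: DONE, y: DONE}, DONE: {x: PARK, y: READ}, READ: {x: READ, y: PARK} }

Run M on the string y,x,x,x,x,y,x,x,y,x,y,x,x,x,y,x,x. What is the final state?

IDLE → WAIT → READ → READ → READ → READ → PARK → OPEN → DONE → READ → READ → PARK → OPEN → DONE → PARK → PARK → OPEN → DONE

DONE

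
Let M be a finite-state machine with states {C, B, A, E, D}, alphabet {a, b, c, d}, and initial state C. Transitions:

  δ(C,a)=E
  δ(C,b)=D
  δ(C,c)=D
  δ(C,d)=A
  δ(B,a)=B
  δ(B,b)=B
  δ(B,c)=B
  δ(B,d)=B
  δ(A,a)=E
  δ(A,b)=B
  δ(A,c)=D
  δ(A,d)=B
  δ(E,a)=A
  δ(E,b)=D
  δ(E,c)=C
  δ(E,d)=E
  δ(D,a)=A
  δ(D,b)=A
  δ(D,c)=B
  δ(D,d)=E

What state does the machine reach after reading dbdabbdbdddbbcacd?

B

Trace: C -d-> A -b-> B -d-> B -a-> B -b-> B -b-> B -d-> B -b-> B -d-> B -d-> B -d-> B -b-> B -b-> B -c-> B -a-> B -c-> B -d-> B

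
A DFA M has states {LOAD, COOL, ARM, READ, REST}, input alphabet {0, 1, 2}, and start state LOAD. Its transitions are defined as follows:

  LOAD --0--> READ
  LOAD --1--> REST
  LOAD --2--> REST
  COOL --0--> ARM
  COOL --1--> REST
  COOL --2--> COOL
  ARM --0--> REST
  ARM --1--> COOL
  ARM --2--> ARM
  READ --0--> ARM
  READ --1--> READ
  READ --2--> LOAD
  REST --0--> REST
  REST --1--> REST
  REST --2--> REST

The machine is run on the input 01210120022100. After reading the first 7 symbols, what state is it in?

start at LOAD
read '0': LOAD → READ
read '1': READ → READ
read '2': READ → LOAD
read '1': LOAD → REST
read '0': REST → REST
read '1': REST → REST
read '2': REST → REST
After 7 symbols: REST.

REST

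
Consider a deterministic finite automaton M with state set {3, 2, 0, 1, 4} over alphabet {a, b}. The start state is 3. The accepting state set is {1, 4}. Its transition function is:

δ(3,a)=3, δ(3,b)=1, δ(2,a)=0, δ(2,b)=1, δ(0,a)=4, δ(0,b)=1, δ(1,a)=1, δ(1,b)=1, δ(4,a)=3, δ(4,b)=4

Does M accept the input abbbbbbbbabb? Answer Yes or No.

start at 3
read 'a': 3 → 3
read 'b': 3 → 1
read 'b': 1 → 1
read 'b': 1 → 1
read 'b': 1 → 1
read 'b': 1 → 1
read 'b': 1 → 1
read 'b': 1 → 1
read 'b': 1 → 1
read 'a': 1 → 1
read 'b': 1 → 1
read 'b': 1 → 1
End state 1 is accepting.

Yes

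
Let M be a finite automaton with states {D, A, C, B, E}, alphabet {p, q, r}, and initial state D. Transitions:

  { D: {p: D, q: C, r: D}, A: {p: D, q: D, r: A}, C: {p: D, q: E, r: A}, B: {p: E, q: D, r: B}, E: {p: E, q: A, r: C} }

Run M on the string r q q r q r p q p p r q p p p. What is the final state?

D

D → D → C → E → C → E → C → D → C → D → D → D → C → D → D → D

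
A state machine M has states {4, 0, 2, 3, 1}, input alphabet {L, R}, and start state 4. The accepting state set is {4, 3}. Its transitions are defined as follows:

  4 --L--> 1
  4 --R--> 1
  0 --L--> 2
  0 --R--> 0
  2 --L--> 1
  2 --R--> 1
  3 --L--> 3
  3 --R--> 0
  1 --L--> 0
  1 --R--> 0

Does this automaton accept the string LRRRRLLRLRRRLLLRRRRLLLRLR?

start at 4
read 'L': 4 → 1
read 'R': 1 → 0
read 'R': 0 → 0
read 'R': 0 → 0
read 'R': 0 → 0
read 'L': 0 → 2
read 'L': 2 → 1
read 'R': 1 → 0
read 'L': 0 → 2
read 'R': 2 → 1
read 'R': 1 → 0
read 'R': 0 → 0
read 'L': 0 → 2
read 'L': 2 → 1
read 'L': 1 → 0
read 'R': 0 → 0
read 'R': 0 → 0
read 'R': 0 → 0
read 'R': 0 → 0
read 'L': 0 → 2
read 'L': 2 → 1
read 'L': 1 → 0
read 'R': 0 → 0
read 'L': 0 → 2
read 'R': 2 → 1
End state 1 is not accepting.

No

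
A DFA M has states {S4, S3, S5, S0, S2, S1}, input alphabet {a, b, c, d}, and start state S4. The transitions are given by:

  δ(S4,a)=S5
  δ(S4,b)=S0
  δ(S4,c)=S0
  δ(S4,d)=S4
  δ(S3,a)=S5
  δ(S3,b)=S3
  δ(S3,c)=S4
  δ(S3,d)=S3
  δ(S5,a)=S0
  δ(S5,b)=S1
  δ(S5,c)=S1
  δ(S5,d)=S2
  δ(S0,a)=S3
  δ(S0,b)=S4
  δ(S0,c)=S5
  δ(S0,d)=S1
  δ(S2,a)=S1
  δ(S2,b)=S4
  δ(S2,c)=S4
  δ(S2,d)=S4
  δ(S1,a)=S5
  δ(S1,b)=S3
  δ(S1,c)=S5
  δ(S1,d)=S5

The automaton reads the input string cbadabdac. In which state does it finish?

Trace: S4 -c-> S0 -b-> S4 -a-> S5 -d-> S2 -a-> S1 -b-> S3 -d-> S3 -a-> S5 -c-> S1

S1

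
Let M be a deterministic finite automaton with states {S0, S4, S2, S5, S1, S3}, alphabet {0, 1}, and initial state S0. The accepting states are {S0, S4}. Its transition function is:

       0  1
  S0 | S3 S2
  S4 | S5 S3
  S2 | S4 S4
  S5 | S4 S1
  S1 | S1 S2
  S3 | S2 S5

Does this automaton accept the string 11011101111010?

No

S0 → S2 → S4 → S5 → S1 → S2 → S4 → S5 → S1 → S2 → S4 → S3 → S2 → S4 → S5
End state S5 is not accepting.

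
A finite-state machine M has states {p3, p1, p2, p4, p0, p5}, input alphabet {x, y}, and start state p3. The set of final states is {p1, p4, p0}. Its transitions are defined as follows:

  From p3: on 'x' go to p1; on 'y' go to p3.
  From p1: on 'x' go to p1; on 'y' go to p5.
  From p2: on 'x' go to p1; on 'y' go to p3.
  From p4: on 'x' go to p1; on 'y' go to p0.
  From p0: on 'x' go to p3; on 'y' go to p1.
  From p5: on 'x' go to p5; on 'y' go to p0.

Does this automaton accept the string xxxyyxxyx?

start at p3
read 'x': p3 → p1
read 'x': p1 → p1
read 'x': p1 → p1
read 'y': p1 → p5
read 'y': p5 → p0
read 'x': p0 → p3
read 'x': p3 → p1
read 'y': p1 → p5
read 'x': p5 → p5
End state p5 is not accepting.

No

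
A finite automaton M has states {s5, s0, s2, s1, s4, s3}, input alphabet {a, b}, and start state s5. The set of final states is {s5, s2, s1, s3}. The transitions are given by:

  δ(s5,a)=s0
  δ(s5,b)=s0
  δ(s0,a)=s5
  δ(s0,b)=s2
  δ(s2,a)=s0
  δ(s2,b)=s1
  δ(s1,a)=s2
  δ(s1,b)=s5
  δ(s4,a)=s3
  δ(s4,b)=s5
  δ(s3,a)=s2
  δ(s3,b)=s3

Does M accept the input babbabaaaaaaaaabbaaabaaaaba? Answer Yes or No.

start at s5
read 'b': s5 → s0
read 'a': s0 → s5
read 'b': s5 → s0
read 'b': s0 → s2
read 'a': s2 → s0
read 'b': s0 → s2
read 'a': s2 → s0
read 'a': s0 → s5
read 'a': s5 → s0
read 'a': s0 → s5
read 'a': s5 → s0
read 'a': s0 → s5
read 'a': s5 → s0
read 'a': s0 → s5
read 'a': s5 → s0
read 'b': s0 → s2
read 'b': s2 → s1
read 'a': s1 → s2
read 'a': s2 → s0
read 'a': s0 → s5
read 'b': s5 → s0
read 'a': s0 → s5
read 'a': s5 → s0
read 'a': s0 → s5
read 'a': s5 → s0
read 'b': s0 → s2
read 'a': s2 → s0
End state s0 is not accepting.

No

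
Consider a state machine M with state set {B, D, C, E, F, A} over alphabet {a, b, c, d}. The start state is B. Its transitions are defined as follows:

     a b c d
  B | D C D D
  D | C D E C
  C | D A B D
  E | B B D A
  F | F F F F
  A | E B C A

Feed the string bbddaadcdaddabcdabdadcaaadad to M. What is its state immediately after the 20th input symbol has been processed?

D

start at B
read 'b': B → C
read 'b': C → A
read 'd': A → A
read 'd': A → A
read 'a': A → E
read 'a': E → B
read 'd': B → D
read 'c': D → E
read 'd': E → A
read 'a': A → E
read 'd': E → A
read 'd': A → A
read 'a': A → E
read 'b': E → B
read 'c': B → D
read 'd': D → C
read 'a': C → D
read 'b': D → D
read 'd': D → C
read 'a': C → D
After 20 symbols: D.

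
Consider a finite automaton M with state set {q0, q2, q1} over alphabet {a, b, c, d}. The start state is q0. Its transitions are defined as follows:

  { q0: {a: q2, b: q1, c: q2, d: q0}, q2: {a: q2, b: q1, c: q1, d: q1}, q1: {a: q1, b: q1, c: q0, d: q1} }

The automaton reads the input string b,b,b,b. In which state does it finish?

q1

Trace: q0 -b-> q1 -b-> q1 -b-> q1 -b-> q1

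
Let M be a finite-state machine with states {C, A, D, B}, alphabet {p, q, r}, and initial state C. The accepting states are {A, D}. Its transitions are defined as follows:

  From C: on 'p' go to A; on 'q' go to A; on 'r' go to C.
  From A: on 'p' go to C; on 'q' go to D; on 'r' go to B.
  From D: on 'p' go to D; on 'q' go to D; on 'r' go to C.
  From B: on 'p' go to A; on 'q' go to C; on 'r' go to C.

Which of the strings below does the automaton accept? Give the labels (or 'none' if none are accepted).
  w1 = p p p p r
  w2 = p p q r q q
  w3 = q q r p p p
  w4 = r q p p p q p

w2, w3

w1: C → A → C → A → C → C  → end C, rejected
w2: C → A → C → A → B → C → A  → end A, accepted
w3: C → A → D → C → A → C → A  → end A, accepted
w4: C → C → A → C → A → C → A → C  → end C, rejected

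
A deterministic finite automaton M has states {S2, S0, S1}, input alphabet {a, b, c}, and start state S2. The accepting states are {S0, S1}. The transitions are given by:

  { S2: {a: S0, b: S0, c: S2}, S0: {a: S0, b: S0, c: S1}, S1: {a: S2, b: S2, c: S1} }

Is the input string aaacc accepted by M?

S2 → S0 → S0 → S0 → S1 → S1
End state S1 is accepting.

Yes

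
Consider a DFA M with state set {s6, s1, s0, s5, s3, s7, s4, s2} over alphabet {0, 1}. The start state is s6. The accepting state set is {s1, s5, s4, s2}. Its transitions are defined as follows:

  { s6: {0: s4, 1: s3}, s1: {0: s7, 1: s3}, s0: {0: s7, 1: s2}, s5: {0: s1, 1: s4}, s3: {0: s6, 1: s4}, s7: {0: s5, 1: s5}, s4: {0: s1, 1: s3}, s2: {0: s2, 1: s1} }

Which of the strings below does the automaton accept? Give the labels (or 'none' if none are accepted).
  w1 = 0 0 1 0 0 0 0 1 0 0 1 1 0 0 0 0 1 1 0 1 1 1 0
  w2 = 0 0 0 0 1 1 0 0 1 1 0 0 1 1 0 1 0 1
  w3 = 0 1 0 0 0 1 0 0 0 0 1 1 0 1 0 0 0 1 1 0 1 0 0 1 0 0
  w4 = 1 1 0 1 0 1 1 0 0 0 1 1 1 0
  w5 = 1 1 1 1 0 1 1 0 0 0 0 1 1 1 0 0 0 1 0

w3, w4

w1:
  start at s6
  read '0': s6 → s4
  read '0': s4 → s1
  read '1': s1 → s3
  read '0': s3 → s6
  read '0': s6 → s4
  read '0': s4 → s1
  read '0': s1 → s7
  read '1': s7 → s5
  read '0': s5 → s1
  read '0': s1 → s7
  read '1': s7 → s5
  read '1': s5 → s4
  read '0': s4 → s1
  read '0': s1 → s7
  read '0': s7 → s5
  read '0': s5 → s1
  read '1': s1 → s3
  read '1': s3 → s4
  read '0': s4 → s1
  read '1': s1 → s3
  read '1': s3 → s4
  read '1': s4 → s3
  read '0': s3 → s6
  end s6, rejected
w2:
  start at s6
  read '0': s6 → s4
  read '0': s4 → s1
  read '0': s1 → s7
  read '0': s7 → s5
  read '1': s5 → s4
  read '1': s4 → s3
  read '0': s3 → s6
  read '0': s6 → s4
  read '1': s4 → s3
  read '1': s3 → s4
  read '0': s4 → s1
  read '0': s1 → s7
  read '1': s7 → s5
  read '1': s5 → s4
  read '0': s4 → s1
  read '1': s1 → s3
  read '0': s3 → s6
  read '1': s6 → s3
  end s3, rejected
w3:
  start at s6
  read '0': s6 → s4
  read '1': s4 → s3
  read '0': s3 → s6
  read '0': s6 → s4
  read '0': s4 → s1
  read '1': s1 → s3
  read '0': s3 → s6
  read '0': s6 → s4
  read '0': s4 → s1
  read '0': s1 → s7
  read '1': s7 → s5
  read '1': s5 → s4
  read '0': s4 → s1
  read '1': s1 → s3
  read '0': s3 → s6
  read '0': s6 → s4
  read '0': s4 → s1
  read '1': s1 → s3
  read '1': s3 → s4
  read '0': s4 → s1
  read '1': s1 → s3
  read '0': s3 → s6
  read '0': s6 → s4
  read '1': s4 → s3
  read '0': s3 → s6
  read '0': s6 → s4
  end s4, accepted
w4:
  start at s6
  read '1': s6 → s3
  read '1': s3 → s4
  read '0': s4 → s1
  read '1': s1 → s3
  read '0': s3 → s6
  read '1': s6 → s3
  read '1': s3 → s4
  read '0': s4 → s1
  read '0': s1 → s7
  read '0': s7 → s5
  read '1': s5 → s4
  read '1': s4 → s3
  read '1': s3 → s4
  read '0': s4 → s1
  end s1, accepted
w5:
  start at s6
  read '1': s6 → s3
  read '1': s3 → s4
  read '1': s4 → s3
  read '1': s3 → s4
  read '0': s4 → s1
  read '1': s1 → s3
  read '1': s3 → s4
  read '0': s4 → s1
  read '0': s1 → s7
  read '0': s7 → s5
  read '0': s5 → s1
  read '1': s1 → s3
  read '1': s3 → s4
  read '1': s4 → s3
  read '0': s3 → s6
  read '0': s6 → s4
  read '0': s4 → s1
  read '1': s1 → s3
  read '0': s3 → s6
  end s6, rejected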